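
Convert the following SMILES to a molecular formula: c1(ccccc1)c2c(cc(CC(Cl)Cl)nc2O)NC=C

C15H14Cl2N2O

Heavy atoms from the SMILES: 15 C, 2 Cl, 2 N, 1 O.
Implicit hydrogens by atom environment:
  6 × C (aromatic): 1 H each → 6
  5 × C (aromatic): no H
  2 × C: 2 H each → 4
  2 × C: 1 H each → 2
  2 × Cl: no H
  1 × N: 1 H
  1 × N (aromatic): no H
  1 × O: 1 H
  Total hydrogens = 14.
Molecular formula: C15H14Cl2N2O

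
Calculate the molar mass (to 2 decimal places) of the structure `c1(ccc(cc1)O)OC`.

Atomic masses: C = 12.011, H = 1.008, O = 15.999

Molecular formula: C7H8O2.
M = 7×12.011 + 8×1.008 + 2×15.999 = 124.14 g/mol.

124.14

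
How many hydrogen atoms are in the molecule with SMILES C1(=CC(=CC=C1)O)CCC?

12

Hydrogens are implicit in SMILES; fill each atom to its normal valence:
  4 × C (aromatic): 1 H each → 4
  2 × C: 2 H each → 4
  2 × C (aromatic): no H
  1 × C: 3 H
  1 × O: 1 H
  Total hydrogens = 12.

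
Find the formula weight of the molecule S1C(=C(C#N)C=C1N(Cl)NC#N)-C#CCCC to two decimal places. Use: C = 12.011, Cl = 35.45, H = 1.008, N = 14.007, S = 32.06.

264.73

Molecular formula: C11H9ClN4S.
M = 11×12.011 + 1×35.45 + 9×1.008 + 4×14.007 + 1×32.06 = 264.73 g/mol.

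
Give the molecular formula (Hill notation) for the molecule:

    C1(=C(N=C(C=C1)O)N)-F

C5H5FN2O

Heavy atoms from the SMILES: 5 C, 1 F, 2 N, 1 O.
Implicit hydrogens by atom environment:
  3 × C (aromatic): no H
  2 × C (aromatic): 1 H each → 2
  1 × F: no H
  1 × N: 2 H
  1 × N (aromatic): no H
  1 × O: 1 H
  Total hydrogens = 5.
Molecular formula: C5H5FN2O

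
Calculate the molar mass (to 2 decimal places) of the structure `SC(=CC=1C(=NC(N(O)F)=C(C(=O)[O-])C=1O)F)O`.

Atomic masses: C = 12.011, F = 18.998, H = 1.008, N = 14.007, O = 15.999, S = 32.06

Molecular formula: C8H5F2N2O5S-.
M = 8×12.011 + 2×18.998 + 5×1.008 + 2×14.007 + 5×15.999 + 1×32.06 = 279.19 g/mol.

279.19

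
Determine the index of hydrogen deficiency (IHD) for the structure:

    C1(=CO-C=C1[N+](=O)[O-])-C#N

6

Molecular formula from the SMILES: C5H2N2O3.
DoU = (2C + 2 + N − H − X)/2 = (2·5 + 2 + 2 − 2 − 0)/2 = 12/2 = 6.
(Structurally: 1 ring(s) + 5 π bond(s) = 6.)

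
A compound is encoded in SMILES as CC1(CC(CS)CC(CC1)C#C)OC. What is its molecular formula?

C12H20OS

Heavy atoms from the SMILES: 12 C, 1 O, 1 S.
Implicit hydrogens by atom environment:
  5 × C: 2 H each → 10
  3 × C: 1 H each → 3
  2 × C: 3 H each → 6
  2 × C: no H
  1 × O: no H
  1 × S: 1 H
  Total hydrogens = 20.
Molecular formula: C12H20OS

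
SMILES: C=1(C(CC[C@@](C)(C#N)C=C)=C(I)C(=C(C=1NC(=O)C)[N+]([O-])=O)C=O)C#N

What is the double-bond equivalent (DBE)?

12

Molecular formula from the SMILES: C17H15IN4O4.
DoU = (2C + 2 + N − H − X)/2 = (2·17 + 2 + 4 − 15 − 1)/2 = 24/2 = 12.
(Structurally: 1 ring(s) + 11 π bond(s) = 12.)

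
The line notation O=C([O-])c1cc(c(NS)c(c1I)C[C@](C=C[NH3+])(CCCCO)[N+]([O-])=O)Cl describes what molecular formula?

Heavy atoms from the SMILES: 15 C, 1 Cl, 1 I, 3 N, 5 O, 1 S.
Implicit hydrogens by atom environment:
  5 × C: 2 H each → 10
  5 × C (aromatic): no H
  2 × C: 1 H each → 2
  2 × C: no H
  2 × O: no H
  2 × O (charge -1): no H
  1 × C (aromatic): 1 H
  1 × Cl: no H
  1 × I: no H
  1 × N (charge +1): 3 H
  1 × N: 1 H
  1 × N (charge +1): no H
  1 × O: 1 H
  1 × S: 1 H
  Total hydrogens = 19.
Molecular formula: C15H19ClIN3O5S

C15H19ClIN3O5S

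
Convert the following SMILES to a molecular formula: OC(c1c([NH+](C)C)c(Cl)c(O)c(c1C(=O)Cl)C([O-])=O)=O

C11H9Cl2NO6

Heavy atoms from the SMILES: 11 C, 2 Cl, 1 N, 6 O.
Implicit hydrogens by atom environment:
  6 × C (aromatic): no H
  3 × C: no H
  3 × O: no H
  2 × C: 3 H each → 6
  2 × Cl: no H
  2 × O: 1 H each → 2
  1 × N (charge +1): 1 H
  1 × O (charge -1): no H
  Total hydrogens = 9.
Molecular formula: C11H9Cl2NO6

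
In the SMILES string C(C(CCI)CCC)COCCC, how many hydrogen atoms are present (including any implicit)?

23

Hydrogens are implicit in SMILES; fill each atom to its normal valence:
  8 × C: 2 H each → 16
  2 × C: 3 H each → 6
  1 × C: 1 H
  1 × I: no H
  1 × O: no H
  Total hydrogens = 23.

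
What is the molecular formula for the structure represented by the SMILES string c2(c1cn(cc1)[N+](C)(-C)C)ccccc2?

Heavy atoms from the SMILES: 13 C, 2 N.
Implicit hydrogens by atom environment:
  8 × C (aromatic): 1 H each → 8
  3 × C: 3 H each → 9
  2 × C (aromatic): no H
  1 × N (aromatic): no H
  1 × N (charge +1): no H
  Total hydrogens = 17.
Net charge +1.
Molecular formula: C13H17N2+

C13H17N2+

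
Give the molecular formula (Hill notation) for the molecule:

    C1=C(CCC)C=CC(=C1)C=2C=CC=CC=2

Heavy atoms from the SMILES: 15 C.
Implicit hydrogens by atom environment:
  9 × C (aromatic): 1 H each → 9
  3 × C (aromatic): no H
  2 × C: 2 H each → 4
  1 × C: 3 H
  Total hydrogens = 16.
Molecular formula: C15H16

C15H16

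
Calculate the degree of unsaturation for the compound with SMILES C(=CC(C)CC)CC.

Molecular formula from the SMILES: C8H16.
DoU = (2C + 2 + N − H − X)/2 = (2·8 + 2 + 0 − 16 − 0)/2 = 2/2 = 1.
(Structurally: 0 ring(s) + 1 π bond(s) = 1.)

1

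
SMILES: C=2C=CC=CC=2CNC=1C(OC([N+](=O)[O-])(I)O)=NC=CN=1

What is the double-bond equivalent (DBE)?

Molecular formula from the SMILES: C12H11IN4O4.
DoU = (2C + 2 + N − H − X)/2 = (2·12 + 2 + 4 − 11 − 1)/2 = 18/2 = 9.
(Structurally: 2 ring(s) + 7 π bond(s) = 9.)

9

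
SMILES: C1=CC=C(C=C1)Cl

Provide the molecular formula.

Heavy atoms from the SMILES: 6 C, 1 Cl.
Implicit hydrogens by atom environment:
  5 × C (aromatic): 1 H each → 5
  1 × C (aromatic): no H
  1 × Cl: no H
  Total hydrogens = 5.
Molecular formula: C6H5Cl

C6H5Cl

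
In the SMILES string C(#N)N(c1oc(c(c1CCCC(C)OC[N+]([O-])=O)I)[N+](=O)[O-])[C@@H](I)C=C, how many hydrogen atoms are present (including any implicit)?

16

Hydrogens are implicit in SMILES; fill each atom to its normal valence:
  5 × C: 2 H each → 10
  4 × C (aromatic): no H
  3 × C: 1 H each → 3
  3 × O: no H
  2 × I: no H
  2 × N (charge +1): no H
  2 × N: no H
  2 × O (charge -1): no H
  1 × C: 3 H
  1 × C: no H
  1 × O (aromatic): no H
  Total hydrogens = 16.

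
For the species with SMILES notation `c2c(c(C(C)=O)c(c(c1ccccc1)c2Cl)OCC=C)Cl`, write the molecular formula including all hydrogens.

C17H14Cl2O2

Heavy atoms from the SMILES: 17 C, 2 Cl, 2 O.
Implicit hydrogens by atom environment:
  6 × C (aromatic): 1 H each → 6
  6 × C (aromatic): no H
  2 × C: 2 H each → 4
  2 × Cl: no H
  2 × O: no H
  1 × C: 3 H
  1 × C: 1 H
  1 × C: no H
  Total hydrogens = 14.
Molecular formula: C17H14Cl2O2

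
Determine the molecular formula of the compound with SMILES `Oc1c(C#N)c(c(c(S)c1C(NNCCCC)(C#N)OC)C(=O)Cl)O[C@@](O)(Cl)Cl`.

Heavy atoms from the SMILES: 16 C, 3 Cl, 4 N, 5 O, 1 S.
Implicit hydrogens by atom environment:
  6 × C (aromatic): no H
  5 × C: no H
  3 × C: 2 H each → 6
  3 × Cl: no H
  3 × O: no H
  2 × C: 3 H each → 6
  2 × N: 1 H each → 2
  2 × N: no H
  2 × O: 1 H each → 2
  1 × S: 1 H
  Total hydrogens = 17.
Molecular formula: C16H17Cl3N4O5S

C16H17Cl3N4O5S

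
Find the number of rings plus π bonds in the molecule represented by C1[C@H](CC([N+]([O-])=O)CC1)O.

Molecular formula from the SMILES: C6H11NO3.
DoU = (2C + 2 + N − H − X)/2 = (2·6 + 2 + 1 − 11 − 0)/2 = 4/2 = 2.
(Structurally: 1 ring(s) + 1 π bond(s) = 2.)

2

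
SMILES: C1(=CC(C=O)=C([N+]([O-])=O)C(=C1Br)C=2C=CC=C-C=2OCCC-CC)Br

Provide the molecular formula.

Heavy atoms from the SMILES: 2 Br, 18 C, 1 N, 4 O.
Implicit hydrogens by atom environment:
  7 × C (aromatic): no H
  5 × C (aromatic): 1 H each → 5
  4 × C: 2 H each → 8
  3 × O: no H
  2 × Br: no H
  1 × C: 3 H
  1 × C: 1 H
  1 × N (charge +1): no H
  1 × O (charge -1): no H
  Total hydrogens = 17.
Molecular formula: C18H17Br2NO4

C18H17Br2NO4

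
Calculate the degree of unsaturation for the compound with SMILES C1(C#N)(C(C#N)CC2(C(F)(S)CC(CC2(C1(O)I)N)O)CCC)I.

6

Molecular formula from the SMILES: C15H20FI2N3O2S.
DoU = (2C + 2 + N − H − X)/2 = (2·15 + 2 + 3 − 20 − 3)/2 = 12/2 = 6.
(Structurally: 2 ring(s) + 4 π bond(s) = 6.)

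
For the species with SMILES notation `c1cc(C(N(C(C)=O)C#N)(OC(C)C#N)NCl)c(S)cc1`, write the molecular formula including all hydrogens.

C13H13ClN4O2S

Heavy atoms from the SMILES: 13 C, 1 Cl, 4 N, 2 O, 1 S.
Implicit hydrogens by atom environment:
  4 × C (aromatic): 1 H each → 4
  4 × C: no H
  3 × N: no H
  2 × C: 3 H each → 6
  2 × C (aromatic): no H
  2 × O: no H
  1 × C: 1 H
  1 × Cl: no H
  1 × N: 1 H
  1 × S: 1 H
  Total hydrogens = 13.
Molecular formula: C13H13ClN4O2S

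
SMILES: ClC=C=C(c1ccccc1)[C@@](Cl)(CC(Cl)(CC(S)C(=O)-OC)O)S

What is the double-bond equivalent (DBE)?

7

Molecular formula from the SMILES: C16H17Cl3O3S2.
DoU = (2C + 2 + N − H − X)/2 = (2·16 + 2 + 0 − 17 − 3)/2 = 14/2 = 7.
(Structurally: 1 ring(s) + 6 π bond(s) = 7.)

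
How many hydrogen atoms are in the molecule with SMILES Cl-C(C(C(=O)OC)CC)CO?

Hydrogens are implicit in SMILES; fill each atom to its normal valence:
  2 × C: 3 H each → 6
  2 × C: 2 H each → 4
  2 × C: 1 H each → 2
  2 × O: no H
  1 × C: no H
  1 × Cl: no H
  1 × O: 1 H
  Total hydrogens = 13.

13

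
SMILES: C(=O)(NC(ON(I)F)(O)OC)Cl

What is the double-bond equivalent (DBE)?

1

Molecular formula from the SMILES: C3H5ClFIN2O4.
DoU = (2C + 2 + N − H − X)/2 = (2·3 + 2 + 2 − 5 − 3)/2 = 2/2 = 1.
(Structurally: 0 ring(s) + 1 π bond(s) = 1.)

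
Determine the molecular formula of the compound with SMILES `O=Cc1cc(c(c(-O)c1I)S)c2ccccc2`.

Heavy atoms from the SMILES: 13 C, 1 I, 2 O, 1 S.
Implicit hydrogens by atom environment:
  6 × C (aromatic): 1 H each → 6
  6 × C (aromatic): no H
  1 × C: 1 H
  1 × I: no H
  1 × O: 1 H
  1 × O: no H
  1 × S: 1 H
  Total hydrogens = 9.
Molecular formula: C13H9IO2S

C13H9IO2S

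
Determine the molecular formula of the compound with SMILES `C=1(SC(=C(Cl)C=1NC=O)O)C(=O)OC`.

Heavy atoms from the SMILES: 7 C, 1 Cl, 1 N, 4 O, 1 S.
Implicit hydrogens by atom environment:
  4 × C (aromatic): no H
  3 × O: no H
  1 × C: 3 H
  1 × C: 1 H
  1 × C: no H
  1 × Cl: no H
  1 × N: 1 H
  1 × O: 1 H
  1 × S (aromatic): no H
  Total hydrogens = 6.
Molecular formula: C7H6ClNO4S

C7H6ClNO4S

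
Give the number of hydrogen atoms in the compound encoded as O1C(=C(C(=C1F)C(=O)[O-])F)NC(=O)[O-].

Hydrogens are implicit in SMILES; fill each atom to its normal valence:
  4 × C (aromatic): no H
  2 × C: no H
  2 × F: no H
  2 × O: no H
  2 × O (charge -1): no H
  1 × N: 1 H
  1 × O (aromatic): no H
  Total hydrogens = 1.

1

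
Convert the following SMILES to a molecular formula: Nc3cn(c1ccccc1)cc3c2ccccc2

Heavy atoms from the SMILES: 16 C, 2 N.
Implicit hydrogens by atom environment:
  12 × C (aromatic): 1 H each → 12
  4 × C (aromatic): no H
  1 × N: 2 H
  1 × N (aromatic): no H
  Total hydrogens = 14.
Molecular formula: C16H14N2

C16H14N2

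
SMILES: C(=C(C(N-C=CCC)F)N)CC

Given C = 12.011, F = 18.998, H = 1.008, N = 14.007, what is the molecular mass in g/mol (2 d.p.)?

172.25

Molecular formula: C9H17FN2.
M = 9×12.011 + 1×18.998 + 17×1.008 + 2×14.007 = 172.25 g/mol.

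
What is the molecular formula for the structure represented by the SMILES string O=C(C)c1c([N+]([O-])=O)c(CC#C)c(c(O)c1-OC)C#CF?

Heavy atoms from the SMILES: 14 C, 1 F, 1 N, 5 O.
Implicit hydrogens by atom environment:
  6 × C (aromatic): no H
  4 × C: no H
  3 × O: no H
  2 × C: 3 H each → 6
  1 × C: 2 H
  1 × C: 1 H
  1 × F: no H
  1 × N (charge +1): no H
  1 × O: 1 H
  1 × O (charge -1): no H
  Total hydrogens = 10.
Molecular formula: C14H10FNO5

C14H10FNO5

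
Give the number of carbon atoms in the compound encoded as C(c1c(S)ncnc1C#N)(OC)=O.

The symbol for carbon appears 7 times in the SMILES. Lowercase c denotes aromatic carbon and counts toward C.

7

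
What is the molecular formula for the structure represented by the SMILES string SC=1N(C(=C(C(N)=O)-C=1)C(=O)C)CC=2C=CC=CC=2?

Heavy atoms from the SMILES: 14 C, 2 N, 2 O, 1 S.
Implicit hydrogens by atom environment:
  6 × C (aromatic): 1 H each → 6
  4 × C (aromatic): no H
  2 × C: no H
  2 × O: no H
  1 × C: 3 H
  1 × C: 2 H
  1 × N: 2 H
  1 × N (aromatic): no H
  1 × S: 1 H
  Total hydrogens = 14.
Molecular formula: C14H14N2O2S

C14H14N2O2S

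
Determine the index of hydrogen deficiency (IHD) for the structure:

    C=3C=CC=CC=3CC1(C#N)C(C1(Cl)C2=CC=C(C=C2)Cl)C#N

13

Molecular formula from the SMILES: C18H12Cl2N2.
DoU = (2C + 2 + N − H − X)/2 = (2·18 + 2 + 2 − 12 − 2)/2 = 26/2 = 13.
(Structurally: 3 ring(s) + 10 π bond(s) = 13.)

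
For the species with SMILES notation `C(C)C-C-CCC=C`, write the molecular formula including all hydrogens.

C8H16

Heavy atoms from the SMILES: 8 C.
Implicit hydrogens by atom environment:
  6 × C: 2 H each → 12
  1 × C: 3 H
  1 × C: 1 H
  Total hydrogens = 16.
Molecular formula: C8H16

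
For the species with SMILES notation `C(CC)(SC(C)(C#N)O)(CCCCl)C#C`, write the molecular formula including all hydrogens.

Heavy atoms from the SMILES: 11 C, 1 Cl, 1 N, 1 O, 1 S.
Implicit hydrogens by atom environment:
  4 × C: 2 H each → 8
  4 × C: no H
  2 × C: 3 H each → 6
  1 × C: 1 H
  1 × Cl: no H
  1 × N: no H
  1 × O: 1 H
  1 × S: no H
  Total hydrogens = 16.
Molecular formula: C11H16ClNOS

C11H16ClNOS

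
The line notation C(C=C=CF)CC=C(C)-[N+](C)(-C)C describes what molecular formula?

Heavy atoms from the SMILES: 11 C, 1 F, 1 N.
Implicit hydrogens by atom environment:
  4 × C: 3 H each → 12
  3 × C: 1 H each → 3
  2 × C: 2 H each → 4
  2 × C: no H
  1 × F: no H
  1 × N (charge +1): no H
  Total hydrogens = 19.
Net charge +1.
Molecular formula: C11H19FN+

C11H19FN+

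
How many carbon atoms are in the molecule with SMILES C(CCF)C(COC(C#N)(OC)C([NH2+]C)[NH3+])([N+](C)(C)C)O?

The symbol for carbon appears 13 times in the SMILES.

13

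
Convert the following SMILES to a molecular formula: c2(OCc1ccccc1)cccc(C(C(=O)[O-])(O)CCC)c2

C18H19O4-

Heavy atoms from the SMILES: 18 C, 4 O.
Implicit hydrogens by atom environment:
  9 × C (aromatic): 1 H each → 9
  3 × C: 2 H each → 6
  3 × C (aromatic): no H
  2 × C: no H
  2 × O: no H
  1 × C: 3 H
  1 × O: 1 H
  1 × O (charge -1): no H
  Total hydrogens = 19.
Net charge -1.
Molecular formula: C18H19O4-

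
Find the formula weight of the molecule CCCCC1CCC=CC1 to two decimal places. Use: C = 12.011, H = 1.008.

138.25

Molecular formula: C10H18.
M = 10×12.011 + 18×1.008 = 138.25 g/mol.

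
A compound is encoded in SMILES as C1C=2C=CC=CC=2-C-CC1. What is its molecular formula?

C10H12

Heavy atoms from the SMILES: 10 C.
Implicit hydrogens by atom environment:
  4 × C: 2 H each → 8
  4 × C (aromatic): 1 H each → 4
  2 × C (aromatic): no H
  Total hydrogens = 12.
Molecular formula: C10H12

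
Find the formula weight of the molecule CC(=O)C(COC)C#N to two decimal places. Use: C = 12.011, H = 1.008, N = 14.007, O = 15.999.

127.14

Molecular formula: C6H9NO2.
M = 6×12.011 + 9×1.008 + 1×14.007 + 2×15.999 = 127.14 g/mol.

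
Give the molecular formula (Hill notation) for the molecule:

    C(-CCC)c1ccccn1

Heavy atoms from the SMILES: 9 C, 1 N.
Implicit hydrogens by atom environment:
  4 × C (aromatic): 1 H each → 4
  3 × C: 2 H each → 6
  1 × C: 3 H
  1 × C (aromatic): no H
  1 × N (aromatic): no H
  Total hydrogens = 13.
Molecular formula: C9H13N

C9H13N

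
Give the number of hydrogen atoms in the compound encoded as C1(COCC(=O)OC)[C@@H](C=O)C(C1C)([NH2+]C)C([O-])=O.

Hydrogens are implicit in SMILES; fill each atom to its normal valence:
  5 × O: no H
  4 × C: 1 H each → 4
  3 × C: 3 H each → 9
  3 × C: no H
  2 × C: 2 H each → 4
  1 × N (charge +1): 2 H
  1 × O (charge -1): no H
  Total hydrogens = 19.

19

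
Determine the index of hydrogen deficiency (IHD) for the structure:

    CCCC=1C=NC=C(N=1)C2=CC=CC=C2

8

Molecular formula from the SMILES: C13H14N2.
DoU = (2C + 2 + N − H − X)/2 = (2·13 + 2 + 2 − 14 − 0)/2 = 16/2 = 8.
(Structurally: 2 ring(s) + 6 π bond(s) = 8.)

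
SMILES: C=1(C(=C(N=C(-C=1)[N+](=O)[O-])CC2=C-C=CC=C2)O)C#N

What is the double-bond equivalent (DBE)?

Molecular formula from the SMILES: C13H9N3O3.
DoU = (2C + 2 + N − H − X)/2 = (2·13 + 2 + 3 − 9 − 0)/2 = 22/2 = 11.
(Structurally: 2 ring(s) + 9 π bond(s) = 11.)

11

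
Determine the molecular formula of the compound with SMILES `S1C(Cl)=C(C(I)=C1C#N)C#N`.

C6ClIN2S

Heavy atoms from the SMILES: 6 C, 1 Cl, 1 I, 2 N, 1 S.
Implicit hydrogens by atom environment:
  4 × C (aromatic): no H
  2 × C: no H
  2 × N: no H
  1 × Cl: no H
  1 × I: no H
  1 × S (aromatic): no H
  Total hydrogens = 0.
Molecular formula: C6ClIN2S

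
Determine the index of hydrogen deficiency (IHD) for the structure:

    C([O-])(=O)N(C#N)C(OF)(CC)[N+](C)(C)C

3

Molecular formula from the SMILES: C8H14FN3O3.
DoU = (2C + 2 + N − H − X)/2 = (2·8 + 2 + 3 − 14 − 1)/2 = 6/2 = 3.
(Structurally: 0 ring(s) + 3 π bond(s) = 3.)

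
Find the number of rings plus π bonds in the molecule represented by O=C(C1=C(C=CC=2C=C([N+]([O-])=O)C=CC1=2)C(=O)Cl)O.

Molecular formula from the SMILES: C12H6ClNO5.
DoU = (2C + 2 + N − H − X)/2 = (2·12 + 2 + 1 − 6 − 1)/2 = 20/2 = 10.
(Structurally: 2 ring(s) + 8 π bond(s) = 10.)

10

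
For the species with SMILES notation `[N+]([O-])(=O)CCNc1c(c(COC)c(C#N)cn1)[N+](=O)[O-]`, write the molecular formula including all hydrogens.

Heavy atoms from the SMILES: 10 C, 5 N, 5 O.
Implicit hydrogens by atom environment:
  4 × C (aromatic): no H
  3 × C: 2 H each → 6
  3 × O: no H
  2 × N (charge +1): no H
  2 × O (charge -1): no H
  1 × C: 3 H
  1 × C (aromatic): 1 H
  1 × C: no H
  1 × N: 1 H
  1 × N (aromatic): no H
  1 × N: no H
  Total hydrogens = 11.
Molecular formula: C10H11N5O5

C10H11N5O5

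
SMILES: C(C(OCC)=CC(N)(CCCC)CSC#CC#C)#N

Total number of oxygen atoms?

The symbol for oxygen appears 1 time in the SMILES.

1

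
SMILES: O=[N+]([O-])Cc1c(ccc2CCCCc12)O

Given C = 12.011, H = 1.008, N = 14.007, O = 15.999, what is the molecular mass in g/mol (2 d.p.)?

Molecular formula: C11H13NO3.
M = 11×12.011 + 13×1.008 + 1×14.007 + 3×15.999 = 207.23 g/mol.

207.23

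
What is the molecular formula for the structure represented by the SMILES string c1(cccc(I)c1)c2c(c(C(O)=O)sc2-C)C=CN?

C14H12INO2S

Heavy atoms from the SMILES: 14 C, 1 I, 1 N, 2 O, 1 S.
Implicit hydrogens by atom environment:
  6 × C (aromatic): no H
  4 × C (aromatic): 1 H each → 4
  2 × C: 1 H each → 2
  1 × C: 3 H
  1 × C: no H
  1 × I: no H
  1 × N: 2 H
  1 × O: 1 H
  1 × O: no H
  1 × S (aromatic): no H
  Total hydrogens = 12.
Molecular formula: C14H12INO2S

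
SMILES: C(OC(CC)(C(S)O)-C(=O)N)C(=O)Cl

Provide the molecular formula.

Heavy atoms from the SMILES: 7 C, 1 Cl, 1 N, 4 O, 1 S.
Implicit hydrogens by atom environment:
  3 × C: no H
  3 × O: no H
  2 × C: 2 H each → 4
  1 × C: 3 H
  1 × C: 1 H
  1 × Cl: no H
  1 × N: 2 H
  1 × O: 1 H
  1 × S: 1 H
  Total hydrogens = 12.
Molecular formula: C7H12ClNO4S

C7H12ClNO4S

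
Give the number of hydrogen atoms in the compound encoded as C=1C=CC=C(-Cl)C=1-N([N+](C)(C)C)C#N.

13

Hydrogens are implicit in SMILES; fill each atom to its normal valence:
  4 × C (aromatic): 1 H each → 4
  3 × C: 3 H each → 9
  2 × C (aromatic): no H
  2 × N: no H
  1 × C: no H
  1 × Cl: no H
  1 × N (charge +1): no H
  Total hydrogens = 13.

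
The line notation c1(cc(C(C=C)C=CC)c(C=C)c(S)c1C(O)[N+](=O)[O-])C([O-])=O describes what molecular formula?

Heavy atoms from the SMILES: 16 C, 1 N, 5 O, 1 S.
Implicit hydrogens by atom environment:
  6 × C: 1 H each → 6
  5 × C (aromatic): no H
  2 × C: 2 H each → 4
  2 × O: no H
  2 × O (charge -1): no H
  1 × C: 3 H
  1 × C (aromatic): 1 H
  1 × C: no H
  1 × N (charge +1): no H
  1 × O: 1 H
  1 × S: 1 H
  Total hydrogens = 16.
Net charge -1.
Molecular formula: C16H16NO5S-

C16H16NO5S-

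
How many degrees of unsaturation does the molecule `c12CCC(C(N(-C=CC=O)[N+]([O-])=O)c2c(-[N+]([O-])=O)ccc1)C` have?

9

Molecular formula from the SMILES: C14H15N3O5.
DoU = (2C + 2 + N − H − X)/2 = (2·14 + 2 + 3 − 15 − 0)/2 = 18/2 = 9.
(Structurally: 2 ring(s) + 7 π bond(s) = 9.)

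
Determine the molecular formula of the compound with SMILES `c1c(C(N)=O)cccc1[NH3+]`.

C7H9N2O+

Heavy atoms from the SMILES: 7 C, 2 N, 1 O.
Implicit hydrogens by atom environment:
  4 × C (aromatic): 1 H each → 4
  2 × C (aromatic): no H
  1 × C: no H
  1 × N (charge +1): 3 H
  1 × N: 2 H
  1 × O: no H
  Total hydrogens = 9.
Net charge +1.
Molecular formula: C7H9N2O+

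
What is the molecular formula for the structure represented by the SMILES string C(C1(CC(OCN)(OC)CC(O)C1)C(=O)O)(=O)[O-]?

Heavy atoms from the SMILES: 10 C, 1 N, 7 O.
Implicit hydrogens by atom environment:
  4 × C: 2 H each → 8
  4 × C: no H
  4 × O: no H
  2 × O: 1 H each → 2
  1 × C: 3 H
  1 × C: 1 H
  1 × N: 2 H
  1 × O (charge -1): no H
  Total hydrogens = 16.
Net charge -1.
Molecular formula: C10H16NO7-

C10H16NO7-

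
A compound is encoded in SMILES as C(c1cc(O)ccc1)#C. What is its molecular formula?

C8H6O

Heavy atoms from the SMILES: 8 C, 1 O.
Implicit hydrogens by atom environment:
  4 × C (aromatic): 1 H each → 4
  2 × C (aromatic): no H
  1 × C: 1 H
  1 × C: no H
  1 × O: 1 H
  Total hydrogens = 6.
Molecular formula: C8H6O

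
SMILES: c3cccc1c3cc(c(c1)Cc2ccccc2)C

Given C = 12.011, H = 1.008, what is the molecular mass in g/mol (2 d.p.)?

Molecular formula: C18H16.
M = 18×12.011 + 16×1.008 = 232.33 g/mol.

232.33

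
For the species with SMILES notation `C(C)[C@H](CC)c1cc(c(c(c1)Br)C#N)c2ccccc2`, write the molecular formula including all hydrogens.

Heavy atoms from the SMILES: 1 Br, 18 C, 1 N.
Implicit hydrogens by atom environment:
  7 × C (aromatic): 1 H each → 7
  5 × C (aromatic): no H
  2 × C: 3 H each → 6
  2 × C: 2 H each → 4
  1 × Br: no H
  1 × C: 1 H
  1 × C: no H
  1 × N: no H
  Total hydrogens = 18.
Molecular formula: C18H18BrN

C18H18BrN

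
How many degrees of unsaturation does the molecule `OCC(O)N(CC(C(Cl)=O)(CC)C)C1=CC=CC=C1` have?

5

Molecular formula from the SMILES: C14H20ClNO3.
DoU = (2C + 2 + N − H − X)/2 = (2·14 + 2 + 1 − 20 − 1)/2 = 10/2 = 5.
(Structurally: 1 ring(s) + 4 π bond(s) = 5.)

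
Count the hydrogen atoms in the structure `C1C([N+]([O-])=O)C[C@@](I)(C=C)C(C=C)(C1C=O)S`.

14

Hydrogens are implicit in SMILES; fill each atom to its normal valence:
  5 × C: 1 H each → 5
  4 × C: 2 H each → 8
  2 × C: no H
  2 × O: no H
  1 × I: no H
  1 × N (charge +1): no H
  1 × O (charge -1): no H
  1 × S: 1 H
  Total hydrogens = 14.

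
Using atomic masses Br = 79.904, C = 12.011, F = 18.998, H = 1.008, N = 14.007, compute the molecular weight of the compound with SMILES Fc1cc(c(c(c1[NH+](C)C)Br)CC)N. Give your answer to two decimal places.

Molecular formula: C10H15BrFN2+.
M = 1×79.904 + 10×12.011 + 1×18.998 + 15×1.008 + 2×14.007 = 262.15 g/mol.

262.15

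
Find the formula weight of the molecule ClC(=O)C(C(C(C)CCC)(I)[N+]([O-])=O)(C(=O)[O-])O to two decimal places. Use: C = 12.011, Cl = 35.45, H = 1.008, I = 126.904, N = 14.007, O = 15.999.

392.55

Molecular formula: C9H12ClINO6-.
M = 9×12.011 + 1×35.45 + 12×1.008 + 1×126.904 + 1×14.007 + 6×15.999 = 392.55 g/mol.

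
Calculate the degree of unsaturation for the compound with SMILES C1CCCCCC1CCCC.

Molecular formula from the SMILES: C11H22.
DoU = (2C + 2 + N − H − X)/2 = (2·11 + 2 + 0 − 22 − 0)/2 = 2/2 = 1.
(Structurally: 1 ring(s) + 0 π bond(s) = 1.)

1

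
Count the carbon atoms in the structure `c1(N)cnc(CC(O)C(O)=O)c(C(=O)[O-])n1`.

8

The symbol for carbon appears 8 times in the SMILES. Lowercase c denotes aromatic carbon and counts toward C.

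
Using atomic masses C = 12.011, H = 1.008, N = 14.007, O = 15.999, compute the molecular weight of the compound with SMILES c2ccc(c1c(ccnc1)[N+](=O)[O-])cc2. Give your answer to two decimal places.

200.20

Molecular formula: C11H8N2O2.
M = 11×12.011 + 8×1.008 + 2×14.007 + 2×15.999 = 200.20 g/mol.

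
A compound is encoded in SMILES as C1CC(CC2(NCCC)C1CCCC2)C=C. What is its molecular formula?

Heavy atoms from the SMILES: 15 C, 1 N.
Implicit hydrogens by atom environment:
  10 × C: 2 H each → 20
  3 × C: 1 H each → 3
  1 × C: 3 H
  1 × C: no H
  1 × N: 1 H
  Total hydrogens = 27.
Molecular formula: C15H27N

C15H27N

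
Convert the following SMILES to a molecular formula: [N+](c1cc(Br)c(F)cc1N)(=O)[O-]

C6H4BrFN2O2

Heavy atoms from the SMILES: 1 Br, 6 C, 1 F, 2 N, 2 O.
Implicit hydrogens by atom environment:
  4 × C (aromatic): no H
  2 × C (aromatic): 1 H each → 2
  1 × Br: no H
  1 × F: no H
  1 × N: 2 H
  1 × N (charge +1): no H
  1 × O: no H
  1 × O (charge -1): no H
  Total hydrogens = 4.
Molecular formula: C6H4BrFN2O2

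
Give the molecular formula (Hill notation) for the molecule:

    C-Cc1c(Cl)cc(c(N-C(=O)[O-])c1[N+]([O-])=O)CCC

Heavy atoms from the SMILES: 12 C, 1 Cl, 2 N, 4 O.
Implicit hydrogens by atom environment:
  5 × C (aromatic): no H
  3 × C: 2 H each → 6
  2 × C: 3 H each → 6
  2 × O: no H
  2 × O (charge -1): no H
  1 × C (aromatic): 1 H
  1 × C: no H
  1 × Cl: no H
  1 × N: 1 H
  1 × N (charge +1): no H
  Total hydrogens = 14.
Net charge -1.
Molecular formula: C12H14ClN2O4-

C12H14ClN2O4-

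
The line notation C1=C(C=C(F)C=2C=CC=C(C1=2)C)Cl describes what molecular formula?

C11H8ClF

Heavy atoms from the SMILES: 11 C, 1 Cl, 1 F.
Implicit hydrogens by atom environment:
  5 × C (aromatic): 1 H each → 5
  5 × C (aromatic): no H
  1 × C: 3 H
  1 × Cl: no H
  1 × F: no H
  Total hydrogens = 8.
Molecular formula: C11H8ClF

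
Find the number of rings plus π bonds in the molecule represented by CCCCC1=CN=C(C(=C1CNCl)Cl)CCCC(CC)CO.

Molecular formula from the SMILES: C17H28Cl2N2O.
DoU = (2C + 2 + N − H − X)/2 = (2·17 + 2 + 2 − 28 − 2)/2 = 8/2 = 4.
(Structurally: 1 ring(s) + 3 π bond(s) = 4.)

4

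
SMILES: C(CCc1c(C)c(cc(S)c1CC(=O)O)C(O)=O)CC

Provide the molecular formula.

Heavy atoms from the SMILES: 15 C, 4 O, 1 S.
Implicit hydrogens by atom environment:
  5 × C: 2 H each → 10
  5 × C (aromatic): no H
  2 × C: 3 H each → 6
  2 × C: no H
  2 × O: 1 H each → 2
  2 × O: no H
  1 × C (aromatic): 1 H
  1 × S: 1 H
  Total hydrogens = 20.
Molecular formula: C15H20O4S

C15H20O4S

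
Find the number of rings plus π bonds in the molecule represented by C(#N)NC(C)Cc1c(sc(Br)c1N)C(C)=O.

6

Molecular formula from the SMILES: C10H12BrN3OS.
DoU = (2C + 2 + N − H − X)/2 = (2·10 + 2 + 3 − 12 − 1)/2 = 12/2 = 6.
(Structurally: 1 ring(s) + 5 π bond(s) = 6.)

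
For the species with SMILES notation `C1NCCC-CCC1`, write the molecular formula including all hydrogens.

C7H15N

Heavy atoms from the SMILES: 7 C, 1 N.
Implicit hydrogens by atom environment:
  7 × C: 2 H each → 14
  1 × N: 1 H
  Total hydrogens = 15.
Molecular formula: C7H15N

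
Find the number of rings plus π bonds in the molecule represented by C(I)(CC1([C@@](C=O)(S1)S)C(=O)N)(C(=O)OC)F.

4

Molecular formula from the SMILES: C8H9FINO4S2.
DoU = (2C + 2 + N − H − X)/2 = (2·8 + 2 + 1 − 9 − 2)/2 = 8/2 = 4.
(Structurally: 1 ring(s) + 3 π bond(s) = 4.)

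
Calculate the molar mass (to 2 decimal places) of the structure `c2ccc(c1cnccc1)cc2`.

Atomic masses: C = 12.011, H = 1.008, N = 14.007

Molecular formula: C11H9N.
M = 11×12.011 + 9×1.008 + 1×14.007 = 155.20 g/mol.

155.20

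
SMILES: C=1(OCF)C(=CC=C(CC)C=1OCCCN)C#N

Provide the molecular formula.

C13H17FN2O2

Heavy atoms from the SMILES: 13 C, 1 F, 2 N, 2 O.
Implicit hydrogens by atom environment:
  5 × C: 2 H each → 10
  4 × C (aromatic): no H
  2 × C (aromatic): 1 H each → 2
  2 × O: no H
  1 × C: 3 H
  1 × C: no H
  1 × F: no H
  1 × N: 2 H
  1 × N: no H
  Total hydrogens = 17.
Molecular formula: C13H17FN2O2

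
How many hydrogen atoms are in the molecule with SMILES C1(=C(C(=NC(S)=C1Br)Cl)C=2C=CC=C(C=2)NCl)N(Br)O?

7

Hydrogens are implicit in SMILES; fill each atom to its normal valence:
  7 × C (aromatic): no H
  4 × C (aromatic): 1 H each → 4
  2 × Br: no H
  2 × Cl: no H
  1 × N: 1 H
  1 × N (aromatic): no H
  1 × N: no H
  1 × O: 1 H
  1 × S: 1 H
  Total hydrogens = 7.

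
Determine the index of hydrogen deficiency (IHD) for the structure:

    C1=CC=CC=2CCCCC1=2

Molecular formula from the SMILES: C10H12.
DoU = (2C + 2 + N − H − X)/2 = (2·10 + 2 + 0 − 12 − 0)/2 = 10/2 = 5.
(Structurally: 2 ring(s) + 3 π bond(s) = 5.)

5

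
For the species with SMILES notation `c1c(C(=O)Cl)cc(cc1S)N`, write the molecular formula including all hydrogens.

Heavy atoms from the SMILES: 7 C, 1 Cl, 1 N, 1 O, 1 S.
Implicit hydrogens by atom environment:
  3 × C (aromatic): 1 H each → 3
  3 × C (aromatic): no H
  1 × C: no H
  1 × Cl: no H
  1 × N: 2 H
  1 × O: no H
  1 × S: 1 H
  Total hydrogens = 6.
Molecular formula: C7H6ClNOS

C7H6ClNOS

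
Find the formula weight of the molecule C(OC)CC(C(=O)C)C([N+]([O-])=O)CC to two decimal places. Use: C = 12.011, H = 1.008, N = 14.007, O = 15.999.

203.24

Molecular formula: C9H17NO4.
M = 9×12.011 + 17×1.008 + 1×14.007 + 4×15.999 = 203.24 g/mol.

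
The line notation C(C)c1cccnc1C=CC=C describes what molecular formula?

Heavy atoms from the SMILES: 11 C, 1 N.
Implicit hydrogens by atom environment:
  3 × C (aromatic): 1 H each → 3
  3 × C: 1 H each → 3
  2 × C: 2 H each → 4
  2 × C (aromatic): no H
  1 × C: 3 H
  1 × N (aromatic): no H
  Total hydrogens = 13.
Molecular formula: C11H13N

C11H13N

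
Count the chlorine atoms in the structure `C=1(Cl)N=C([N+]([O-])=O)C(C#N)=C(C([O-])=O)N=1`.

1

The symbol for chlorine appears 1 time in the SMILES.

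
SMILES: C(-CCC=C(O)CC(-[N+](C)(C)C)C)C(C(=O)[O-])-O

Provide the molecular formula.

Heavy atoms from the SMILES: 13 C, 1 N, 4 O.
Implicit hydrogens by atom environment:
  4 × C: 3 H each → 12
  4 × C: 2 H each → 8
  3 × C: 1 H each → 3
  2 × C: no H
  2 × O: 1 H each → 2
  1 × N (charge +1): no H
  1 × O: no H
  1 × O (charge -1): no H
  Total hydrogens = 25.
Molecular formula: C13H25NO4

C13H25NO4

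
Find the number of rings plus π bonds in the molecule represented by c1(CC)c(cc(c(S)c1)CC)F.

4

Molecular formula from the SMILES: C10H13FS.
DoU = (2C + 2 + N − H − X)/2 = (2·10 + 2 + 0 − 13 − 1)/2 = 8/2 = 4.
(Structurally: 1 ring(s) + 3 π bond(s) = 4.)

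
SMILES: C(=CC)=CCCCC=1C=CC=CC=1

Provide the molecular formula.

C13H16

Heavy atoms from the SMILES: 13 C.
Implicit hydrogens by atom environment:
  5 × C (aromatic): 1 H each → 5
  3 × C: 2 H each → 6
  2 × C: 1 H each → 2
  1 × C: 3 H
  1 × C: no H
  1 × C (aromatic): no H
  Total hydrogens = 16.
Molecular formula: C13H16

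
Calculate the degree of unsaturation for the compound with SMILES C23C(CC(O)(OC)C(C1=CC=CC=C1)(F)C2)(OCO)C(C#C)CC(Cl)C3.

8

Molecular formula from the SMILES: C20H24ClFO4.
DoU = (2C + 2 + N − H − X)/2 = (2·20 + 2 + 0 − 24 − 2)/2 = 16/2 = 8.
(Structurally: 3 ring(s) + 5 π bond(s) = 8.)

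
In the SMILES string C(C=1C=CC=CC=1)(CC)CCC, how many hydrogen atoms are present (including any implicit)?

Hydrogens are implicit in SMILES; fill each atom to its normal valence:
  5 × C (aromatic): 1 H each → 5
  3 × C: 2 H each → 6
  2 × C: 3 H each → 6
  1 × C: 1 H
  1 × C (aromatic): no H
  Total hydrogens = 18.

18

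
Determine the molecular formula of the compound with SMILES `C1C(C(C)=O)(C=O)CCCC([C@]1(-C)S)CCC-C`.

Heavy atoms from the SMILES: 15 C, 2 O, 1 S.
Implicit hydrogens by atom environment:
  7 × C: 2 H each → 14
  3 × C: 3 H each → 9
  3 × C: no H
  2 × C: 1 H each → 2
  2 × O: no H
  1 × S: 1 H
  Total hydrogens = 26.
Molecular formula: C15H26O2S

C15H26O2S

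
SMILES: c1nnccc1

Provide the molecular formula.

Heavy atoms from the SMILES: 4 C, 2 N.
Implicit hydrogens by atom environment:
  4 × C (aromatic): 1 H each → 4
  2 × N (aromatic): no H
  Total hydrogens = 4.
Molecular formula: C4H4N2

C4H4N2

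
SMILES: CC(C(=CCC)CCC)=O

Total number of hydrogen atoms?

16

Hydrogens are implicit in SMILES; fill each atom to its normal valence:
  3 × C: 3 H each → 9
  3 × C: 2 H each → 6
  2 × C: no H
  1 × C: 1 H
  1 × O: no H
  Total hydrogens = 16.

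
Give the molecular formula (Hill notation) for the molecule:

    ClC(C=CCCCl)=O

C5H6Cl2O

Heavy atoms from the SMILES: 5 C, 2 Cl, 1 O.
Implicit hydrogens by atom environment:
  2 × C: 2 H each → 4
  2 × C: 1 H each → 2
  2 × Cl: no H
  1 × C: no H
  1 × O: no H
  Total hydrogens = 6.
Molecular formula: C5H6Cl2O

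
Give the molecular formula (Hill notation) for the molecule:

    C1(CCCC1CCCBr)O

Heavy atoms from the SMILES: 1 Br, 8 C, 1 O.
Implicit hydrogens by atom environment:
  6 × C: 2 H each → 12
  2 × C: 1 H each → 2
  1 × Br: no H
  1 × O: 1 H
  Total hydrogens = 15.
Molecular formula: C8H15BrO

C8H15BrO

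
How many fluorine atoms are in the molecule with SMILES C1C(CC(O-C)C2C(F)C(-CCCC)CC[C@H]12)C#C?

The symbol for fluorine appears 1 time in the SMILES.

1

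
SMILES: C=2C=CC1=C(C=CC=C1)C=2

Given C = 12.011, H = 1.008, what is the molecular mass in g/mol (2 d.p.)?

Molecular formula: C10H8.
M = 10×12.011 + 8×1.008 = 128.17 g/mol.

128.17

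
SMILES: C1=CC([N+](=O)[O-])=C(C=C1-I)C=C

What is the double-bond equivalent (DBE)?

Molecular formula from the SMILES: C8H6INO2.
DoU = (2C + 2 + N − H − X)/2 = (2·8 + 2 + 1 − 6 − 1)/2 = 12/2 = 6.
(Structurally: 1 ring(s) + 5 π bond(s) = 6.)

6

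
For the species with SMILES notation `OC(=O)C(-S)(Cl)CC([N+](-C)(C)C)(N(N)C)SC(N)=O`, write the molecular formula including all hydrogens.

C9H20ClN4O3S2+

Heavy atoms from the SMILES: 9 C, 1 Cl, 4 N, 3 O, 2 S.
Implicit hydrogens by atom environment:
  4 × C: 3 H each → 12
  4 × C: no H
  2 × N: 2 H each → 4
  2 × O: no H
  1 × C: 2 H
  1 × Cl: no H
  1 × N: no H
  1 × N (charge +1): no H
  1 × O: 1 H
  1 × S: 1 H
  1 × S: no H
  Total hydrogens = 20.
Net charge +1.
Molecular formula: C9H20ClN4O3S2+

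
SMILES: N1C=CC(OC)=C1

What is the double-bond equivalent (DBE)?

Molecular formula from the SMILES: C5H7NO.
DoU = (2C + 2 + N − H − X)/2 = (2·5 + 2 + 1 − 7 − 0)/2 = 6/2 = 3.
(Structurally: 1 ring(s) + 2 π bond(s) = 3.)

3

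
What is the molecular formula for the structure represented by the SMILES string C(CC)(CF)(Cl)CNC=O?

C6H11ClFNO

Heavy atoms from the SMILES: 6 C, 1 Cl, 1 F, 1 N, 1 O.
Implicit hydrogens by atom environment:
  3 × C: 2 H each → 6
  1 × C: 3 H
  1 × C: 1 H
  1 × C: no H
  1 × Cl: no H
  1 × F: no H
  1 × N: 1 H
  1 × O: no H
  Total hydrogens = 11.
Molecular formula: C6H11ClFNO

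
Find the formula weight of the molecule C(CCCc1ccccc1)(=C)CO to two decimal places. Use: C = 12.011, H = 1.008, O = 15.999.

Molecular formula: C12H16O.
M = 12×12.011 + 16×1.008 + 1×15.999 = 176.26 g/mol.

176.26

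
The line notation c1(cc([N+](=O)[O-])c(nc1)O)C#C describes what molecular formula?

Heavy atoms from the SMILES: 7 C, 2 N, 3 O.
Implicit hydrogens by atom environment:
  3 × C (aromatic): no H
  2 × C (aromatic): 1 H each → 2
  1 × C: 1 H
  1 × C: no H
  1 × N (aromatic): no H
  1 × N (charge +1): no H
  1 × O: 1 H
  1 × O: no H
  1 × O (charge -1): no H
  Total hydrogens = 4.
Molecular formula: C7H4N2O3

C7H4N2O3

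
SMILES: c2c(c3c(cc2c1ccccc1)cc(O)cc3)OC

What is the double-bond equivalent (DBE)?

Molecular formula from the SMILES: C17H14O2.
DoU = (2C + 2 + N − H − X)/2 = (2·17 + 2 + 0 − 14 − 0)/2 = 22/2 = 11.
(Structurally: 3 ring(s) + 8 π bond(s) = 11.)

11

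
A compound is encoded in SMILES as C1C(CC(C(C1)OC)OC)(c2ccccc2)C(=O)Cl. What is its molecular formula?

Heavy atoms from the SMILES: 15 C, 1 Cl, 3 O.
Implicit hydrogens by atom environment:
  5 × C (aromatic): 1 H each → 5
  3 × C: 2 H each → 6
  3 × O: no H
  2 × C: 3 H each → 6
  2 × C: 1 H each → 2
  2 × C: no H
  1 × C (aromatic): no H
  1 × Cl: no H
  Total hydrogens = 19.
Molecular formula: C15H19ClO3

C15H19ClO3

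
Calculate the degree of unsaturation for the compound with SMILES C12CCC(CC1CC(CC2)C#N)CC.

Molecular formula from the SMILES: C13H21N.
DoU = (2C + 2 + N − H − X)/2 = (2·13 + 2 + 1 − 21 − 0)/2 = 8/2 = 4.
(Structurally: 2 ring(s) + 2 π bond(s) = 4.)

4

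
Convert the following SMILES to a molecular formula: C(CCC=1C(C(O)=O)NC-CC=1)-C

C10H17NO2

Heavy atoms from the SMILES: 10 C, 1 N, 2 O.
Implicit hydrogens by atom environment:
  5 × C: 2 H each → 10
  2 × C: 1 H each → 2
  2 × C: no H
  1 × C: 3 H
  1 × N: 1 H
  1 × O: 1 H
  1 × O: no H
  Total hydrogens = 17.
Molecular formula: C10H17NO2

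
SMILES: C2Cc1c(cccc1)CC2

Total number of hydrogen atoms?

12

Hydrogens are implicit in SMILES; fill each atom to its normal valence:
  4 × C: 2 H each → 8
  4 × C (aromatic): 1 H each → 4
  2 × C (aromatic): no H
  Total hydrogens = 12.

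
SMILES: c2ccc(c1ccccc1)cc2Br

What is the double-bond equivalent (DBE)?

Molecular formula from the SMILES: C12H9Br.
DoU = (2C + 2 + N − H − X)/2 = (2·12 + 2 + 0 − 9 − 1)/2 = 16/2 = 8.
(Structurally: 2 ring(s) + 6 π bond(s) = 8.)

8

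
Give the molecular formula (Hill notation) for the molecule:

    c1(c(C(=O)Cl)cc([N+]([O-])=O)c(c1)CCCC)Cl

C11H11Cl2NO3

Heavy atoms from the SMILES: 11 C, 2 Cl, 1 N, 3 O.
Implicit hydrogens by atom environment:
  4 × C (aromatic): no H
  3 × C: 2 H each → 6
  2 × C (aromatic): 1 H each → 2
  2 × Cl: no H
  2 × O: no H
  1 × C: 3 H
  1 × C: no H
  1 × N (charge +1): no H
  1 × O (charge -1): no H
  Total hydrogens = 11.
Molecular formula: C11H11Cl2NO3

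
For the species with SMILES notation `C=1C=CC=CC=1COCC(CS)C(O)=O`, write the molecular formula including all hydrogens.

Heavy atoms from the SMILES: 11 C, 3 O, 1 S.
Implicit hydrogens by atom environment:
  5 × C (aromatic): 1 H each → 5
  3 × C: 2 H each → 6
  2 × O: no H
  1 × C: 1 H
  1 × C: no H
  1 × C (aromatic): no H
  1 × O: 1 H
  1 × S: 1 H
  Total hydrogens = 14.
Molecular formula: C11H14O3S

C11H14O3S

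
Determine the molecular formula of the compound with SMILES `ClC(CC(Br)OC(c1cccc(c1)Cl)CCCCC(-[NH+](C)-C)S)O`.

Heavy atoms from the SMILES: 1 Br, 17 C, 2 Cl, 1 N, 2 O, 1 S.
Implicit hydrogens by atom environment:
  5 × C: 2 H each → 10
  4 × C: 1 H each → 4
  4 × C (aromatic): 1 H each → 4
  2 × C: 3 H each → 6
  2 × C (aromatic): no H
  2 × Cl: no H
  1 × Br: no H
  1 × N (charge +1): 1 H
  1 × O: 1 H
  1 × O: no H
  1 × S: 1 H
  Total hydrogens = 27.
Net charge +1.
Molecular formula: C17H27BrCl2NO2S+

C17H27BrCl2NO2S+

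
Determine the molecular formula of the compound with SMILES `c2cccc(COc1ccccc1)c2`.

Heavy atoms from the SMILES: 13 C, 1 O.
Implicit hydrogens by atom environment:
  10 × C (aromatic): 1 H each → 10
  2 × C (aromatic): no H
  1 × C: 2 H
  1 × O: no H
  Total hydrogens = 12.
Molecular formula: C13H12O

C13H12O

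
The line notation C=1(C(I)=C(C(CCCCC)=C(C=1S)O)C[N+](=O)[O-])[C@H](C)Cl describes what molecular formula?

Heavy atoms from the SMILES: 14 C, 1 Cl, 1 I, 1 N, 3 O, 1 S.
Implicit hydrogens by atom environment:
  6 × C (aromatic): no H
  5 × C: 2 H each → 10
  2 × C: 3 H each → 6
  1 × C: 1 H
  1 × Cl: no H
  1 × I: no H
  1 × N (charge +1): no H
  1 × O: 1 H
  1 × O: no H
  1 × O (charge -1): no H
  1 × S: 1 H
  Total hydrogens = 19.
Molecular formula: C14H19ClINO3S

C14H19ClINO3S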